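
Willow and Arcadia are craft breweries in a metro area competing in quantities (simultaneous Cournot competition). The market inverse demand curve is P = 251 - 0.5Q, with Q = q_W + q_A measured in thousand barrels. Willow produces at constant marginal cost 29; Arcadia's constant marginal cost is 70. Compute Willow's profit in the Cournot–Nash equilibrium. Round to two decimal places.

Willow's profit: π_W = (251 - 0.5Q)q_W - (29q_W). Setting ∂π_W/∂q_W = 0: 222 - q_W - (1/2)(q_A) = 0.
Arcadia's profit: π_A = (251 - 0.5Q)q_A - (70q_A). Setting ∂π_A/∂q_A = 0: 181 - q_A - (1/2)(q_W) = 0.
So q_W = (222 - (1/2)q_A) and q_A = (181 - (1/2)q_W).
Substituting one into the other gives q_W = 526/3 and q_A = 280/3.
Price P = 251 - (1/2)·(806/3) = 350/3.
Willow's profit: (350/3 - 29)·(526/3) = 15370.8889.

15370.89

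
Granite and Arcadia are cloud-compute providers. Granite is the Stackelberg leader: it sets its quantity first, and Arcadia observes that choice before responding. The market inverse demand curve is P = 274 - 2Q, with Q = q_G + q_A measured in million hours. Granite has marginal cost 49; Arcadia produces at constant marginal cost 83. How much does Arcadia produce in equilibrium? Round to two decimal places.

15.38

Solve by backward induction. Given q_G, the follower Arcadia maximises π_A = (274 - 2q_G - 2q_A)q_A - 83q_A.
Follower FOC: 191 - 2q_G - 4q_A = 0, so q_A(q_G) = (191 - 2q_G)/4.
The leader anticipates this reaction. Substituting into P = 274 - 2Q gives P = 357/2 - q_G, so π_G = (357/2 - q_G)q_G - 49q_G.
The leader's first-order condition 259/2 - 2q_G = 0 yields q_G = 259/4.
Then q_A = (191 - 2·(259/4))/4 = 123/8.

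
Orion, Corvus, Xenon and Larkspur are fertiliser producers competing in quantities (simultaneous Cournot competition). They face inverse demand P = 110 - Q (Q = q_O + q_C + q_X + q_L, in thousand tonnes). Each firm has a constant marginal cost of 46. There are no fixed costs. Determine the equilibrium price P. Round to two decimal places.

A representative firm's profit is π_i = q_i(110 - Q) - 46q_i.
Setting ∂π_i/∂q_i = 0 with rivals' quantities fixed: 64 - 2q_i - Σ_{j≠i} q_j = 0.
With identical firms every q_j equals q_i, so Σ_{j≠i} q_j = 3q_i and 64 = 5q_i, giving q_i = 64/5.
Total output Q = 256/5, so price P = 110 - 256/5 = 294/5.

58.80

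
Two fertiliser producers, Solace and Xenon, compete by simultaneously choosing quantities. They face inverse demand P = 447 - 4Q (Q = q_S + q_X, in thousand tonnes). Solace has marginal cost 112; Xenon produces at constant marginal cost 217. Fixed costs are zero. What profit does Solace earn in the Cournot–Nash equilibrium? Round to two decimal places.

Solace's profit: π_S = (447 - 4Q)q_S - (112q_S). Setting ∂π_S/∂q_S = 0: 335 - 8q_S - 4(q_X) = 0.
Xenon's profit: π_X = (447 - 4Q)q_X - (217q_X). Setting ∂π_X/∂q_X = 0: 230 - 8q_X - 4(q_S) = 0.
So q_S = (335 - 4q_X)/8 and q_X = (230 - 4q_S)/8.
Substituting one into the other gives q_S = 110/3 and q_X = 125/12.
Price P = 447 - 4·(565/12) = 776/3.
Solace's profit: (776/3 - 112)·(110/3) = 5377.7778.

5377.78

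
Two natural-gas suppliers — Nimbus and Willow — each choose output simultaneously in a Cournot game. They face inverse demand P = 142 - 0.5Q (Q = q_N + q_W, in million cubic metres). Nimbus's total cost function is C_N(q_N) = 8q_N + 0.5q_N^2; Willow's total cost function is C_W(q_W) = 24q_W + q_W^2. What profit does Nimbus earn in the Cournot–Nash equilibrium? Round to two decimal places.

3558.38

Nimbus's profit: π_N = (142 - 0.5Q)q_N - (8q_N + (1/2)q_N²). Setting ∂π_N/∂q_N = 0: 134 - 2q_N - (1/2)(q_W) = 0.
Willow's profit: π_W = (142 - 0.5Q)q_W - (24q_W + q_W²). Setting ∂π_W/∂q_W = 0: 118 - 3q_W - (1/2)(q_N) = 0.
Rearranging gives the reaction functions q_N = (134 - (1/2)q_W)/2 and q_W = (118 - (1/2)q_N)/3.
Solving the pair: q_N = 1372/23, q_W = 676/23.
Price P = 142 - (1/2)·89.0435 = 97.4783.
Nimbus's profit: 97.4783·(1372/23) - 8·(1372/23) - (1/2)(1372/23)² = 3558.3819.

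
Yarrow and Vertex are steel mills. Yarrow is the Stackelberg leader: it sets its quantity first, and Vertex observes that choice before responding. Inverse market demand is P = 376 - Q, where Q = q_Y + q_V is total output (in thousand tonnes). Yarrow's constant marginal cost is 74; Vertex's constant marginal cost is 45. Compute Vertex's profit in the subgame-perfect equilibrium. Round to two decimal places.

9457.56

Solve by backward induction. Given q_Y, the follower Vertex maximises π_V = (376 - q_Y - q_V)q_V - 45q_V.
Follower FOC: 331 - q_Y - 2q_V = 0, so q_V(q_Y) = (331 - q_Y)/2.
Yarrow substitutes q_V(q_Y) into its own profit: π_Y = q_Y(376 - q_Y - (331 - q_Y)/2) - 74q_Y = (421/2 - (1/2)q_Y)q_Y - 74q_Y.
Maximising: ∂π_Y/∂q_Y = 273/2 - q_Y = 0, giving q_Y = 273/2.
Then q_V = (331 - 273/2)/2 = 389/4.
Price P = 376 - 935/4 = 569/4.
Vertex's profit: (569/4 - 45)·(389/4) = 9457.5625.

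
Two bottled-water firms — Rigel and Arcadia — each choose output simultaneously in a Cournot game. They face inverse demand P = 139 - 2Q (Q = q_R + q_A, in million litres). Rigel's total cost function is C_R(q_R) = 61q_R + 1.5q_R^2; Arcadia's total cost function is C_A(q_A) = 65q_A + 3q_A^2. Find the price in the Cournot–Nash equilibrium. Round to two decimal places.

108.88

Rigel's profit: π_R = (139 - 2Q)q_R - (61q_R + (3/2)q_R²). Setting ∂π_R/∂q_R = 0: 78 - 7q_R - 2(q_A) = 0.
Arcadia's profit: π_A = (139 - 2Q)q_A - (65q_A + 3q_A²). Setting ∂π_A/∂q_A = 0: 74 - 10q_A - 2(q_R) = 0.
Best responses: q_R = (78 - 2q_A)/7, q_A = (74 - 2q_R)/10.
Solving the pair: q_R = 316/33, q_A = 181/33.
Total output Q = 497/33, so price P = 139 - 2·(497/33) = 108.8788.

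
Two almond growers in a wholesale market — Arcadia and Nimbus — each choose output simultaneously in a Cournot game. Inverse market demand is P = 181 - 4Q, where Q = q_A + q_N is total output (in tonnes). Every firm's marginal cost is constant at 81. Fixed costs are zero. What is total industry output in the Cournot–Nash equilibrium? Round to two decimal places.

Each firm earns π_i = (181 - 4Q)q_i - 81q_i.
Setting ∂π_i/∂q_i = 0 with rivals' quantities fixed: 100 - 8q_i - 4q_j = 0.
With identical firms every q_j equals q_i, so q_j = q_i and 100 = 12q_i, giving q_i = 25/3.
Total output Q = 25/3 + 25/3 = 50/3.

16.67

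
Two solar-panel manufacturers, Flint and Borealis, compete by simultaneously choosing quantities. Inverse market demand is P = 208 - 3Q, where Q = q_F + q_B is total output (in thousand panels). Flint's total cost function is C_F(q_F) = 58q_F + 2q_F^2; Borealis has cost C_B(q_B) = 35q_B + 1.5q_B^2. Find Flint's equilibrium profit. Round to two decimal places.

Flint's profit: π_F = (208 - 3Q)q_F - (58q_F + 2q_F²). Setting ∂π_F/∂q_F = 0: 150 - 10q_F - 3(q_B) = 0.
Borealis's first-order condition: 173 - 9q_B - 3(q_F) = 0.
Rearranging gives the reaction functions q_F = (150 - 3q_B)/10 and q_B = (173 - 3q_F)/9.
Solving the pair: q_F = 277/27, q_B = 1280/81.
Price P = 208 - 3·26.0617 = 129.8148.
Flint's profit: 129.8148·(277/27) - 58·(277/27) - 2(277/27)² = 526.2620.

526.26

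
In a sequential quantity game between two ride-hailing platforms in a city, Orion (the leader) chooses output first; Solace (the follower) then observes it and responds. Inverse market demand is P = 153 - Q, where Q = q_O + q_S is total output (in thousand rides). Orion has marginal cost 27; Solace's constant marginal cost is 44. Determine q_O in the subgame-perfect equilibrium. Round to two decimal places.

The follower Solace best-responds to any q_O: π_S = (153 - Q)q_S - 44q_S.
Follower FOC: 109 - q_O - 2q_S = 0, so q_S(q_O) = (109 - q_O)/2.
The leader anticipates this reaction. Substituting into P = 153 - Q gives P = 197/2 - (1/2)q_O, so π_O = (197/2 - (1/2)q_O)q_O - 27q_O.
Maximising: ∂π_O/∂q_O = 143/2 - q_O = 0, giving q_O = 143/2.
Then q_S = (109 - 143/2)/2 = 75/4.

71.50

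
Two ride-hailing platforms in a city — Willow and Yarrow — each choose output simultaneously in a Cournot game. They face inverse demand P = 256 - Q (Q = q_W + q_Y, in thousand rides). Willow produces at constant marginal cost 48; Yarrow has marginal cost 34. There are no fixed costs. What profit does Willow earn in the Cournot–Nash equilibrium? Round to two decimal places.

4181.78

Willow's profit: π_W = (256 - Q)q_W - (48q_W). Setting ∂π_W/∂q_W = 0: 208 - 2q_W - (q_Y) = 0.
Yarrow's first-order condition: 222 - 2q_Y - (q_W) = 0.
So q_W = (208 - q_Y)/2 and q_Y = (222 - q_W)/2.
Substituting one into the other gives q_W = 194/3 and q_Y = 236/3.
Price P = 256 - 430/3 = 338/3.
Willow's profit: (338/3 - 48)·(194/3) = 4181.7778.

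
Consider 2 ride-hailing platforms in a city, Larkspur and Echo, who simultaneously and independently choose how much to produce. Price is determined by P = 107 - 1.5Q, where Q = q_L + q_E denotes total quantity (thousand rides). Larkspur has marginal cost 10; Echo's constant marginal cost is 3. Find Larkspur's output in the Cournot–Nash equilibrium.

Larkspur's profit: π_L = (107 - 1.5Q)q_L - (10q_L). Setting ∂π_L/∂q_L = 0: 97 - 3q_L - (3/2)(q_E) = 0.
Echo's profit: π_E = (107 - 1.5Q)q_E - (3q_E). Setting ∂π_E/∂q_E = 0: 104 - 3q_E - (3/2)(q_L) = 0.
Rearranging gives the reaction functions q_L = (97 - (3/2)q_E)/3 and q_E = (104 - (3/2)q_L)/3.
Solving the pair: q_L = 20, q_E = 74/3.

20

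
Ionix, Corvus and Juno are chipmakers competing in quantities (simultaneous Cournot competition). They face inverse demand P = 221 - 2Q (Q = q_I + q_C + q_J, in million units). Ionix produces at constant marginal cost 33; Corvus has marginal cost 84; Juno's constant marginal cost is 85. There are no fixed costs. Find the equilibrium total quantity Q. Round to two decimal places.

57.63

Ionix's profit: π_I = (221 - 2Q)q_I - (33q_I). Setting ∂π_I/∂q_I = 0: 188 - 4q_I - 2(q_C + q_J) = 0.
Corvus's profit: π_C = (221 - 2Q)q_C - (84q_C). Setting ∂π_C/∂q_C = 0: 137 - 4q_C - 2(q_I + q_J) = 0.
Juno's first-order condition: 136 - 4q_J - 2(q_I + q_C) = 0.
Adding the 3 first-order conditions: 461 − 8Q = 0, so Q = 461/8.
Back-substituting: q_I = (188 − 461/4)/2 = 291/8, q_C = (137 − 461/4)/2 = 87/8, q_J = (136 − 461/4)/2 = 83/8.
Total output Q = 291/8 + 87/8 + 83/8 = 461/8.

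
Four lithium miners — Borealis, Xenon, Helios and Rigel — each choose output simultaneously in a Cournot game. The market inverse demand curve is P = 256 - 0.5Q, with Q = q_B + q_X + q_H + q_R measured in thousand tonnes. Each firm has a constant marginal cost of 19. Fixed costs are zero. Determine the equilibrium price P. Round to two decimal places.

Each firm earns π_i = (256 - 0.5Q)q_i - 19q_i.
Setting ∂π_i/∂q_i = 0 with rivals' quantities fixed: 237 - q_i - (1/2)·Σ_{j≠i} q_j = 0.
By symmetry each firm produces the same amount; substituting Σ_{j≠i} q_j = 3q_i yields q_i = 237/(5/2) = 474/5.
Total output Q = 1896/5, so price P = 256 - (1/2)·(1896/5) = 332/5.

66.40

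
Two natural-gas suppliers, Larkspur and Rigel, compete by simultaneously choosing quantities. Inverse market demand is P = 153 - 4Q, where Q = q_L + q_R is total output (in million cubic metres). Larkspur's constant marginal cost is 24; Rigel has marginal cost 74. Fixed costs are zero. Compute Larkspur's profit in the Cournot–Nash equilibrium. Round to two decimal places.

890.03

Larkspur's profit: π_L = (153 - 4Q)q_L - (24q_L). Setting ∂π_L/∂q_L = 0: 129 - 8q_L - 4(q_R) = 0.
Rigel's profit: π_R = (153 - 4Q)q_R - (74q_R). Setting ∂π_R/∂q_R = 0: 79 - 8q_R - 4(q_L) = 0.
Best responses: q_L = (129 - 4q_R)/8, q_R = (79 - 4q_L)/8.
Solving the pair: q_L = 179/12, q_R = 29/12.
Price P = 153 - 4·(52/3) = 251/3.
Larkspur's profit: (251/3 - 24)·(179/12) = 890.0278.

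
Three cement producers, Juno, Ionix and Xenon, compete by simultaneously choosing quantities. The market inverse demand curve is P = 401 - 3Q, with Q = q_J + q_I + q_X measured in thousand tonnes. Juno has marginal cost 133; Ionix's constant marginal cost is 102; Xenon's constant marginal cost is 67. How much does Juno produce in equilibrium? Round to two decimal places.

Juno's profit: π_J = (401 - 3Q)q_J - (133q_J). Setting ∂π_J/∂q_J = 0: 268 - 6q_J - 3(q_I + q_X) = 0.
Ionix's first-order condition: 299 - 6q_I - 3(q_J + q_X) = 0.
Xenon's first-order condition: 334 - 6q_X - 3(q_J + q_I) = 0.
Summing all 3 equations gives 901 − 12Q = 0, hence Q = 901/12.
Back-substituting: q_J = (268 − 901/4)/3 = 57/4, q_I = (299 − 901/4)/3 = 295/12, q_X = (334 − 901/4)/3 = 145/4.

14.25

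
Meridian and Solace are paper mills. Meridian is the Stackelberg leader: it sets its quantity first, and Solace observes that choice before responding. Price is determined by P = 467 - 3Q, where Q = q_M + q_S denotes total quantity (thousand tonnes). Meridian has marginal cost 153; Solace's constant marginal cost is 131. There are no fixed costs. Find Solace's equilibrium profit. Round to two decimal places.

The follower Solace best-responds to any q_M: π_S = (467 - 3Q)q_S - 131q_S.
∂π_S/∂q_S = 336 - 3q_M - 6q_S = 0 gives the reaction function q_S = (336 - 3q_M)/6.
The leader anticipates this reaction. Substituting into P = 467 - 3Q gives P = 299 - (3/2)q_M, so π_M = (299 - (3/2)q_M)q_M - 153q_M.
Maximising: ∂π_M/∂q_M = 146 - 3q_M = 0, giving q_M = 146/3.
Then q_S = (336 - 3·(146/3))/6 = 95/3.
Price P = 467 - 3·(241/3) = 226.
Solace's profit: (226 - 131)·(95/3) = 3008.3333.

3008.33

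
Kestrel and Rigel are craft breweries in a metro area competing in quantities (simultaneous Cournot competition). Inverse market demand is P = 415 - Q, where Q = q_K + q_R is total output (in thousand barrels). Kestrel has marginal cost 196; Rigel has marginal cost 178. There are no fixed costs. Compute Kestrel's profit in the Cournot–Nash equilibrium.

4489

Kestrel's profit: π_K = (415 - Q)q_K - (196q_K). Setting ∂π_K/∂q_K = 0: 219 - 2q_K - (q_R) = 0.
Rigel's first-order condition: 237 - 2q_R - (q_K) = 0.
So q_K = (219 - q_R)/2 and q_R = (237 - q_K)/2.
Solving the pair: q_K = 67, q_R = 85.
Price P = 415 - 152 = 263.
Kestrel's profit: (263 - 196)·67 = 4489.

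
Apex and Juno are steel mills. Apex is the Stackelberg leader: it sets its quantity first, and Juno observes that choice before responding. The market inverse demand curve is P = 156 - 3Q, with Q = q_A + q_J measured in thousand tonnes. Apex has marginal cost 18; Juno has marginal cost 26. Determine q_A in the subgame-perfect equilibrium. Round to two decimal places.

The follower Juno best-responds to any q_A: π_J = (156 - 3Q)q_J - 26q_J.
Setting the follower's marginal profit to zero, 130 - 3q_A - 6q_J = 0, i.e. q_J = (130 - 3q_A)/6.
The leader anticipates this reaction. Substituting into P = 156 - 3Q gives P = 91 - (3/2)q_A, so π_A = (91 - (3/2)q_A)q_A - 18q_A.
Leader FOC: 73 - 3q_A = 0, so q_A = 73/3.
Then q_J = (130 - 3·(73/3))/6 = 19/2.

24.33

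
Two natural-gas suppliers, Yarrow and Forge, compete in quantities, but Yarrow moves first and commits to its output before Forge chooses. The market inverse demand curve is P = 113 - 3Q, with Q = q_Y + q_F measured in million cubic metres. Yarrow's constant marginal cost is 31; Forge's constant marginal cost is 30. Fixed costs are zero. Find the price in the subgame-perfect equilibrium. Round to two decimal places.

51.25

Solve by backward induction. Given q_Y, the follower Forge maximises π_F = (113 - 3q_Y - 3q_F)q_F - 30q_F.
Setting the follower's marginal profit to zero, 83 - 3q_Y - 6q_F = 0, i.e. q_F = (83 - 3q_Y)/6.
The leader anticipates this reaction. Substituting into P = 113 - 3Q gives P = 143/2 - (3/2)q_Y, so π_Y = (143/2 - (3/2)q_Y)q_Y - 31q_Y.
Leader FOC: 81/2 - 3q_Y = 0, so q_Y = 27/2.
Then q_F = (83 - 3·(27/2))/6 = 85/12.
Total output Q = 247/12, so price P = 113 - 3·(247/12) = 205/4.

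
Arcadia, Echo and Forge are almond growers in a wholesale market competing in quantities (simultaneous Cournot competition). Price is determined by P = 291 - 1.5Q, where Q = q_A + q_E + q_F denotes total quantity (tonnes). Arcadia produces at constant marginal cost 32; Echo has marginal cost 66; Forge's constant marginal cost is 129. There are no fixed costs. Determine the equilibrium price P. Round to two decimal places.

Arcadia's profit: π_A = (291 - 1.5Q)q_A - (32q_A). Setting ∂π_A/∂q_A = 0: 259 - 3q_A - (3/2)(q_E + q_F) = 0.
Echo's profit: π_E = (291 - 1.5Q)q_E - (66q_E). Setting ∂π_E/∂q_E = 0: 225 - 3q_E - (3/2)(q_A + q_F) = 0.
Forge's profit: π_F = (291 - 1.5Q)q_F - (129q_F). Setting ∂π_F/∂q_F = 0: 162 - 3q_F - (3/2)(q_A + q_E) = 0.
Summing all 3 equations gives 646 − 6Q = 0, hence Q = 323/3.
Back-substituting: q_A = (259 − 323/2)/(3/2) = 65, q_E = (225 − 323/2)/(3/2) = 127/3, q_F = (162 − 323/2)/(3/2) = 1/3.
Total output Q = 323/3, so price P = 291 - (3/2)·(323/3) = 259/2.

129.50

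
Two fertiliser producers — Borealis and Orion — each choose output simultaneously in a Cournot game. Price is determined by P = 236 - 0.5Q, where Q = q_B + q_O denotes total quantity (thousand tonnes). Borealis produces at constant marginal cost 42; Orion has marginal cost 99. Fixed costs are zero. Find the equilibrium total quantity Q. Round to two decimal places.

220.67

Borealis's profit: π_B = (236 - 0.5Q)q_B - (42q_B). Setting ∂π_B/∂q_B = 0: 194 - q_B - (1/2)(q_O) = 0.
Orion's profit: π_O = (236 - 0.5Q)q_O - (99q_O). Setting ∂π_O/∂q_O = 0: 137 - q_O - (1/2)(q_B) = 0.
Best responses: q_B = (194 - (1/2)q_O), q_O = (137 - (1/2)q_B).
Solving the pair: q_B = 502/3, q_O = 160/3.
Total output Q = 502/3 + 160/3 = 662/3.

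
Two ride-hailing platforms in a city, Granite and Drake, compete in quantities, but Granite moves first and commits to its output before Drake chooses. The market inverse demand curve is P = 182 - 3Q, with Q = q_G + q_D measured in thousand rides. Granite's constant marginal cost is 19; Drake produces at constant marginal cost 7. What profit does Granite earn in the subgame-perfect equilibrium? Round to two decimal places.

The follower Drake best-responds to any q_G: π_D = (182 - 3Q)q_D - 7q_D.
Follower FOC: 175 - 3q_G - 6q_D = 0, so q_D(q_G) = (175 - 3q_G)/6.
Granite substitutes q_D(q_G) into its own profit: π_G = q_G(182 - 3q_G - (175 - 3q_G)/2) - 19q_G = (189/2 - (3/2)q_G)q_G - 19q_G.
Leader FOC: 151/2 - 3q_G = 0, so q_G = 151/6.
Then q_D = (175 - 3·(151/6))/6 = 199/12.
Price P = 182 - 3·(167/4) = 227/4.
Granite's profit: (227/4 - 19)·(151/6) = 950.0417.

950.04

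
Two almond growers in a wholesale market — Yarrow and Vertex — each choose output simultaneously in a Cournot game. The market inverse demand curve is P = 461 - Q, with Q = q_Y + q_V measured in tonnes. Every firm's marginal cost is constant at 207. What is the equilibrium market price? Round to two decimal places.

291.67

Each firm earns π_i = (461 - Q)q_i - 207q_i.
First-order condition (treating rivals' output as given): 254 - 2q_i - q_j = 0.
With identical firms every q_j equals q_i, so q_j = q_i and 254 = 3q_i, giving q_i = 254/3.
Total output Q = 508/3, so price P = 461 - 508/3 = 875/3.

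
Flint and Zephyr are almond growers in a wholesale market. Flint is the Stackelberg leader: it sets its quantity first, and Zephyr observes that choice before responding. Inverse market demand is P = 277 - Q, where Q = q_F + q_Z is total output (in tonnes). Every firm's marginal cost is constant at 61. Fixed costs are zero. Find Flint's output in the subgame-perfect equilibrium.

The follower Zephyr best-responds to any q_F: π_Z = (277 - Q)q_Z - 61q_Z.
Follower FOC: 216 - q_F - 2q_Z = 0, so q_Z(q_F) = (216 - q_F)/2.
Flint substitutes q_Z(q_F) into its own profit: π_F = q_F(277 - q_F - (216 - q_F)/2) - 61q_F = (169 - (1/2)q_F)q_F - 61q_F.
Maximising: ∂π_F/∂q_F = 108 - q_F = 0, giving q_F = 108.
Then q_Z = (216 - 108)/2 = 54.

108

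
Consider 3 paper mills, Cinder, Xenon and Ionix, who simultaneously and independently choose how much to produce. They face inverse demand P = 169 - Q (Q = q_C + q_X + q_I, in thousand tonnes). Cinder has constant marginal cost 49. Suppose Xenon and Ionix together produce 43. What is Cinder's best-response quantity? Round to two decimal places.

With rivals' combined output fixed at 43, Cinder's profit is π_C = (169 - 43 - q_C)q_C - (49q_C) = (126 - q_C)q_C - (49q_C).
∂π_C/∂q_C = 77 - 2q_C = 0, so q_C = 77/2.

38.50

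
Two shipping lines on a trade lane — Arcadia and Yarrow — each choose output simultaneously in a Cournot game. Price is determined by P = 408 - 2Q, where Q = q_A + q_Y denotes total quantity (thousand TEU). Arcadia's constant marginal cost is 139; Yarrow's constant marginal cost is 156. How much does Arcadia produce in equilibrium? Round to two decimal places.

47.67

Arcadia's profit: π_A = (408 - 2Q)q_A - (139q_A). Setting ∂π_A/∂q_A = 0: 269 - 4q_A - 2(q_Y) = 0.
Yarrow's profit: π_Y = (408 - 2Q)q_Y - (156q_Y). Setting ∂π_Y/∂q_Y = 0: 252 - 4q_Y - 2(q_A) = 0.
Best responses: q_A = (269 - 2q_Y)/4, q_Y = (252 - 2q_A)/4.
Substituting one into the other gives q_A = 143/3 and q_Y = 235/6.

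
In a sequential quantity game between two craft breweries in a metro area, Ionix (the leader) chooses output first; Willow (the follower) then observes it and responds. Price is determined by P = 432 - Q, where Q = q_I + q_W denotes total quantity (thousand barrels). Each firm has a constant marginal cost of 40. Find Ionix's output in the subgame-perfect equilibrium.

196

Solve by backward induction. Given q_I, the follower Willow maximises π_W = (432 - q_I - q_W)q_W - 40q_W.
Follower FOC: 392 - q_I - 2q_W = 0, so q_W(q_I) = (392 - q_I)/2.
The leader anticipates this reaction. Substituting into P = 432 - Q gives P = 236 - (1/2)q_I, so π_I = (236 - (1/2)q_I)q_I - 40q_I.
Leader FOC: 196 - q_I = 0, so q_I = 196.
Then q_W = (392 - 196)/2 = 98.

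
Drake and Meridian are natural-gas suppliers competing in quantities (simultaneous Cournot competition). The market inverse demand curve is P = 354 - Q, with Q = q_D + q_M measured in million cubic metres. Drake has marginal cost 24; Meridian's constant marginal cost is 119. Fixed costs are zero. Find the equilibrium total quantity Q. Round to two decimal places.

Drake's profit: π_D = (354 - Q)q_D - (24q_D). Setting ∂π_D/∂q_D = 0: 330 - 2q_D - (q_M) = 0.
Meridian's first-order condition: 235 - 2q_M - (q_D) = 0.
Rearranging gives the reaction functions q_D = (330 - q_M)/2 and q_M = (235 - q_D)/2.
Solving the pair: q_D = 425/3, q_M = 140/3.
Total output Q = 425/3 + 140/3 = 565/3.

188.33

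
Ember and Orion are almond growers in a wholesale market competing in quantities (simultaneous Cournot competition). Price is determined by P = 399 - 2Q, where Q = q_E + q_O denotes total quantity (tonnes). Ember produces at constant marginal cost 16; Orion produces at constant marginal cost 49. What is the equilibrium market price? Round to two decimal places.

Ember's profit: π_E = (399 - 2Q)q_E - (16q_E). Setting ∂π_E/∂q_E = 0: 383 - 4q_E - 2(q_O) = 0.
Orion's first-order condition: 350 - 4q_O - 2(q_E) = 0.
Rearranging gives the reaction functions q_E = (383 - 2q_O)/4 and q_O = (350 - 2q_E)/4.
Substituting one into the other gives q_E = 208/3 and q_O = 317/6.
Total output Q = 733/6, so price P = 399 - 2·(733/6) = 464/3.

154.67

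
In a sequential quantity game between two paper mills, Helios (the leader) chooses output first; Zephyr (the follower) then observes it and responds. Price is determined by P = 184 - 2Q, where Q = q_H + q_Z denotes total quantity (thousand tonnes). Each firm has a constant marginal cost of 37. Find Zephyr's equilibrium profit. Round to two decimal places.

675.28

The follower Zephyr best-responds to any q_H: π_Z = (184 - 2Q)q_Z - 37q_Z.
∂π_Z/∂q_Z = 147 - 2q_H - 4q_Z = 0 gives the reaction function q_Z = (147 - 2q_H)/4.
Helios substitutes q_Z(q_H) into its own profit: π_H = q_H(184 - 2q_H - (147 - 2q_H)/2) - 37q_H = (221/2 - q_H)q_H - 37q_H.
The leader's first-order condition 147/2 - 2q_H = 0 yields q_H = 147/4.
Then q_Z = (147 - 2·(147/4))/4 = 147/8.
Price P = 184 - 2·(441/8) = 295/4.
Zephyr's profit: (295/4 - 37)·(147/8) = 675.2813.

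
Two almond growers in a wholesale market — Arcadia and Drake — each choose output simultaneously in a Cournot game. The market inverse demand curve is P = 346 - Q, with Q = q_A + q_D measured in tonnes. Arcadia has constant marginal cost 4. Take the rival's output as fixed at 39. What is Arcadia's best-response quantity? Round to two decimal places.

With the rival's output fixed at 39, Arcadia's profit is π_A = (346 - 39 - q_A)q_A - (4q_A) = (307 - q_A)q_A - (4q_A).
∂π_A/∂q_A = 303 - 2q_A = 0, so q_A = 303/2.

151.50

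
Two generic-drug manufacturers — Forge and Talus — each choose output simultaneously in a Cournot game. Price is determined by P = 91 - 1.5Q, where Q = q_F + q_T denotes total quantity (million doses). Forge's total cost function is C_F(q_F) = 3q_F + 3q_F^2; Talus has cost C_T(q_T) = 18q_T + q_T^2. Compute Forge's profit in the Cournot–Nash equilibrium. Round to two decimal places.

268.96

Forge's profit: π_F = (91 - 1.5Q)q_F - (3q_F + 3q_F²). Setting ∂π_F/∂q_F = 0: 88 - 9q_F - (3/2)(q_T) = 0.
Talus's first-order condition: 73 - 5q_T - (3/2)(q_F) = 0.
So q_F = (88 - (3/2)q_T)/9 and q_T = (73 - (3/2)q_F)/5.
Solving the pair: q_F = 1322/171, q_T = 700/57.
Price P = 91 - (3/2)·20.0117 = 60.9825.
Forge's profit: 60.9825·(1322/171) - 3·(1322/171) - 3(1322/171)² = 268.9572.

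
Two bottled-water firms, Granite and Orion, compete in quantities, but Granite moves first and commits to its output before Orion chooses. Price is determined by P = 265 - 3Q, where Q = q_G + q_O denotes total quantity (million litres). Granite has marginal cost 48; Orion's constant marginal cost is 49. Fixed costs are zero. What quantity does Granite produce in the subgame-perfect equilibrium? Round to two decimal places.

36.33

The follower Orion best-responds to any q_G: π_O = (265 - 3Q)q_O - 49q_O.
∂π_O/∂q_O = 216 - 3q_G - 6q_O = 0 gives the reaction function q_O = (216 - 3q_G)/6.
The leader anticipates this reaction. Substituting into P = 265 - 3Q gives P = 157 - (3/2)q_G, so π_G = (157 - (3/2)q_G)q_G - 48q_G.
The leader's first-order condition 109 - 3q_G = 0 yields q_G = 109/3.
Then q_O = (216 - 3·(109/3))/6 = 107/6.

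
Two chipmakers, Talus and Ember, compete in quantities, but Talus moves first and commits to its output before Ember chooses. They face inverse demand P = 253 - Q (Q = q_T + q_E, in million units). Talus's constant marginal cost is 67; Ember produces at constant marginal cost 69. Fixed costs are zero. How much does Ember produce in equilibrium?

The follower Ember best-responds to any q_T: π_E = (253 - Q)q_E - 69q_E.
Follower FOC: 184 - q_T - 2q_E = 0, so q_E(q_T) = (184 - q_T)/2.
The leader anticipates this reaction. Substituting into P = 253 - Q gives P = 161 - (1/2)q_T, so π_T = (161 - (1/2)q_T)q_T - 67q_T.
Maximising: ∂π_T/∂q_T = 94 - q_T = 0, giving q_T = 94.
Then q_E = (184 - 94)/2 = 45.

45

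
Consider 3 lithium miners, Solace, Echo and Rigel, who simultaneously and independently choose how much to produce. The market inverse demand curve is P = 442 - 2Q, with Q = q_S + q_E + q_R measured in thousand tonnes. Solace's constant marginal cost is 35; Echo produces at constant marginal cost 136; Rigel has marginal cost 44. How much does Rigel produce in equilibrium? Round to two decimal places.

Solace's profit: π_S = (442 - 2Q)q_S - (35q_S). Setting ∂π_S/∂q_S = 0: 407 - 4q_S - 2(q_E + q_R) = 0.
Echo's profit: π_E = (442 - 2Q)q_E - (136q_E). Setting ∂π_E/∂q_E = 0: 306 - 4q_E - 2(q_S + q_R) = 0.
Rigel's first-order condition: 398 - 4q_R - 2(q_S + q_E) = 0.
Summing all 3 equations gives 1111 − 8Q = 0, hence Q = 1111/8.
Back-substituting: q_S = (407 − 1111/4)/2 = 517/8, q_E = (306 − 1111/4)/2 = 113/8, q_R = (398 − 1111/4)/2 = 481/8.

60.13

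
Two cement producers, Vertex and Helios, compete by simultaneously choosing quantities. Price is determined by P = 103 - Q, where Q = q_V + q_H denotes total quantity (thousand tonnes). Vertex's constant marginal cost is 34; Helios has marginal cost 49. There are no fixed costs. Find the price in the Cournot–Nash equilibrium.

Vertex's profit: π_V = (103 - Q)q_V - (34q_V). Setting ∂π_V/∂q_V = 0: 69 - 2q_V - (q_H) = 0.
Helios's profit: π_H = (103 - Q)q_H - (49q_H). Setting ∂π_H/∂q_H = 0: 54 - 2q_H - (q_V) = 0.
Rearranging gives the reaction functions q_V = (69 - q_H)/2 and q_H = (54 - q_V)/2.
Solving the pair: q_V = 28, q_H = 13.
Total output Q = 41, so price P = 103 - 41 = 62.

62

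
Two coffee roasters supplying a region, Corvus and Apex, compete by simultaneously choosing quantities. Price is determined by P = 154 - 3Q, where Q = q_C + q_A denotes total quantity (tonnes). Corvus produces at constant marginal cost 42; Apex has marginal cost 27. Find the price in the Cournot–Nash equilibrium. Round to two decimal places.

74.33

Corvus's profit: π_C = (154 - 3Q)q_C - (42q_C). Setting ∂π_C/∂q_C = 0: 112 - 6q_C - 3(q_A) = 0.
Apex's first-order condition: 127 - 6q_A - 3(q_C) = 0.
Best responses: q_C = (112 - 3q_A)/6, q_A = (127 - 3q_C)/6.
Substituting one into the other gives q_C = 97/9 and q_A = 142/9.
Total output Q = 239/9, so price P = 154 - 3·(239/9) = 223/3.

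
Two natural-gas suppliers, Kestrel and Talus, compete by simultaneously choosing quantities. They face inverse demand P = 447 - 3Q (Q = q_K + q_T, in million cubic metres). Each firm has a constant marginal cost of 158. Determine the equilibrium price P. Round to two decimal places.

Each firm earns π_i = (447 - 3Q)q_i - 158q_i.
Setting ∂π_i/∂q_i = 0 with rivals' quantities fixed: 289 - 6q_i - 3q_j = 0.
With identical firms every q_j equals q_i, so q_j = q_i and 289 = 9q_i, giving q_i = 289/9.
Total output Q = 578/9, so price P = 447 - 3·(578/9) = 763/3.

254.33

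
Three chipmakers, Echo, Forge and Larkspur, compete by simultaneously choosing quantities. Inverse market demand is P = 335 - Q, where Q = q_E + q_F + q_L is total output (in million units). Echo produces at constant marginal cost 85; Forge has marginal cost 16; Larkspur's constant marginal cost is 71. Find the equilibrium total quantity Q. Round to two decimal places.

Echo's profit: π_E = (335 - Q)q_E - (85q_E). Setting ∂π_E/∂q_E = 0: 250 - 2q_E - (q_F + q_L) = 0.
Forge's profit: π_F = (335 - Q)q_F - (16q_F). Setting ∂π_F/∂q_F = 0: 319 - 2q_F - (q_E + q_L) = 0.
Larkspur's first-order condition: 264 - 2q_L - (q_E + q_F) = 0.
Adding the 3 conditions: 833 − 2Q − 2Q = 0, i.e. Q = 833/4.
Back-substituting: q_E = (250 − 833/4) = 167/4, q_F = (319 − 833/4) = 443/4, q_L = (264 − 833/4) = 223/4.
Total output Q = 167/4 + 443/4 + 223/4 = 833/4.

208.25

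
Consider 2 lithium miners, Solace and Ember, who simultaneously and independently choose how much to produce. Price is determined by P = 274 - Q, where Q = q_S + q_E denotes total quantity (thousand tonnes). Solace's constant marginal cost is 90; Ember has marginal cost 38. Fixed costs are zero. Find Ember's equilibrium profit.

Solace's profit: π_S = (274 - Q)q_S - (90q_S). Setting ∂π_S/∂q_S = 0: 184 - 2q_S - (q_E) = 0.
Ember's profit: π_E = (274 - Q)q_E - (38q_E). Setting ∂π_E/∂q_E = 0: 236 - 2q_E - (q_S) = 0.
So q_S = (184 - q_E)/2 and q_E = (236 - q_S)/2.
Solving the pair: q_S = 44, q_E = 96.
Price P = 274 - 140 = 134.
Ember's profit: (134 - 38)·96 = 9216.

9216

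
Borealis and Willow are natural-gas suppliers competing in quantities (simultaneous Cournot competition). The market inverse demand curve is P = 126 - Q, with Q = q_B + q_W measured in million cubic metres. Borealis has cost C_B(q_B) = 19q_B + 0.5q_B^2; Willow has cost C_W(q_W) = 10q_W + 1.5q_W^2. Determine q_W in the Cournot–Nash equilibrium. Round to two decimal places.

17.21

Borealis's profit: π_B = (126 - Q)q_B - (19q_B + (1/2)q_B²). Setting ∂π_B/∂q_B = 0: 107 - 3q_B - (q_W) = 0.
Willow's first-order condition: 116 - 5q_W - (q_B) = 0.
Best responses: q_B = (107 - q_W)/3, q_W = (116 - q_B)/5.
Solving the pair: q_B = 419/14, q_W = 241/14.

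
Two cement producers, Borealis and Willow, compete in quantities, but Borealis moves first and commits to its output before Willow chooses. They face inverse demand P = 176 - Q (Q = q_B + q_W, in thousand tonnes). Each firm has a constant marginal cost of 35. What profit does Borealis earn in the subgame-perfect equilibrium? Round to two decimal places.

2485.13

The follower Willow best-responds to any q_B: π_W = (176 - Q)q_W - 35q_W.
∂π_W/∂q_W = 141 - q_B - 2q_W = 0 gives the reaction function q_W = (141 - q_B)/2.
Borealis substitutes q_W(q_B) into its own profit: π_B = q_B(176 - q_B - (141 - q_B)/2) - 35q_B = (211/2 - (1/2)q_B)q_B - 35q_B.
The leader's first-order condition 141/2 - q_B = 0 yields q_B = 141/2.
Then q_W = (141 - 141/2)/2 = 141/4.
Price P = 176 - 423/4 = 281/4.
Borealis's profit: (281/4 - 35)·(141/2) = 2485.1250.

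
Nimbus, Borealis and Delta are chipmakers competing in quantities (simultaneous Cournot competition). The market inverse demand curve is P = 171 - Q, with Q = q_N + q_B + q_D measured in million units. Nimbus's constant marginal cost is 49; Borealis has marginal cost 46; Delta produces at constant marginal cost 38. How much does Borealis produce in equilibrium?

Nimbus's profit: π_N = (171 - Q)q_N - (49q_N). Setting ∂π_N/∂q_N = 0: 122 - 2q_N - (q_B + q_D) = 0.
Borealis's profit: π_B = (171 - Q)q_B - (46q_B). Setting ∂π_B/∂q_B = 0: 125 - 2q_B - (q_N + q_D) = 0.
Delta's profit: π_D = (171 - Q)q_D - (38q_D). Setting ∂π_D/∂q_D = 0: 133 - 2q_D - (q_N + q_B) = 0.
Adding the 3 first-order conditions: 380 − 4Q = 0, so Q = 95.
Back-substituting: q_N = (122 − 95) = 27, q_B = (125 − 95) = 30, q_D = (133 − 95) = 38.

30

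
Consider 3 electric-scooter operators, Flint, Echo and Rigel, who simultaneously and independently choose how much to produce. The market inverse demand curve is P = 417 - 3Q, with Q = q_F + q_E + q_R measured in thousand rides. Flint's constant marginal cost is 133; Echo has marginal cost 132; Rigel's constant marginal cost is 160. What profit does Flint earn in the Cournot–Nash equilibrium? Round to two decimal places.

Flint's profit: π_F = (417 - 3Q)q_F - (133q_F). Setting ∂π_F/∂q_F = 0: 284 - 6q_F - 3(q_E + q_R) = 0.
Echo's first-order condition: 285 - 6q_E - 3(q_F + q_R) = 0.
Rigel's first-order condition: 257 - 6q_R - 3(q_F + q_E) = 0.
Adding the 3 first-order conditions: 826 − 12Q = 0, so Q = 413/6.
Back-substituting: q_F = (284 − 413/2)/3 = 155/6, q_E = (285 − 413/2)/3 = 157/6, q_R = (257 − 413/2)/3 = 101/6.
Price P = 417 - 3·(413/6) = 421/2.
Flint's profit: (421/2 - 133)·(155/6) = 2002.0833.

2002.08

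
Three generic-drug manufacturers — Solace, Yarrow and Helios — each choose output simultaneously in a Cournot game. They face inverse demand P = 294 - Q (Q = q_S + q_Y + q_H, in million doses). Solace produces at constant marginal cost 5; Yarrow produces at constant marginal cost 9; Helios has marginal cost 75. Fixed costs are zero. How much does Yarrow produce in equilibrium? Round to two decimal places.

86.75

Solace's profit: π_S = (294 - Q)q_S - (5q_S). Setting ∂π_S/∂q_S = 0: 289 - 2q_S - (q_Y + q_H) = 0.
Yarrow's profit: π_Y = (294 - Q)q_Y - (9q_Y). Setting ∂π_Y/∂q_Y = 0: 285 - 2q_Y - (q_S + q_H) = 0.
Helios's profit: π_H = (294 - Q)q_H - (75q_H). Setting ∂π_H/∂q_H = 0: 219 - 2q_H - (q_S + q_Y) = 0.
Adding the 3 conditions: 793 − 2Q − 2Q = 0, i.e. Q = 793/4.
Back-substituting: q_S = (289 − 793/4) = 363/4, q_Y = (285 − 793/4) = 347/4, q_H = (219 − 793/4) = 83/4.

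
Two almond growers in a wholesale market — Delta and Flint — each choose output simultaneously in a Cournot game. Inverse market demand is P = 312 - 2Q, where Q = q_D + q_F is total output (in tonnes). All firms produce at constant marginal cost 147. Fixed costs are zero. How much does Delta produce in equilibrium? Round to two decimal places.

A representative firm's profit is π_i = q_i(312 - 2Q) - 147q_i.
Setting ∂π_i/∂q_i = 0 with rivals' quantities fixed: 165 - 4q_i - 2q_j = 0.
With identical firms every q_j equals q_i, so q_j = q_i and 165 = 6q_i, giving q_i = 55/2.

27.50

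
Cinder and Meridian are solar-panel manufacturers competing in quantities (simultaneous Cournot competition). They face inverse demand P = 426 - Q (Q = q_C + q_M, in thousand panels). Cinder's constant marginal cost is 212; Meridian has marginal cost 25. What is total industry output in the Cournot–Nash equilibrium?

Cinder's profit: π_C = (426 - Q)q_C - (212q_C). Setting ∂π_C/∂q_C = 0: 214 - 2q_C - (q_M) = 0.
Meridian's profit: π_M = (426 - Q)q_M - (25q_M). Setting ∂π_M/∂q_M = 0: 401 - 2q_M - (q_C) = 0.
Best responses: q_C = (214 - q_M)/2, q_M = (401 - q_C)/2.
Solving the pair: q_C = 9, q_M = 196.
Total output Q = 9 + 196 = 205.

205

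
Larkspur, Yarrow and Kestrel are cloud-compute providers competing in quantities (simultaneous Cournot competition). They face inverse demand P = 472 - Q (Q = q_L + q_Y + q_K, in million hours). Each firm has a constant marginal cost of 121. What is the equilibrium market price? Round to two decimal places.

208.75

A representative firm's profit is π_i = q_i(472 - Q) - 121q_i.
Setting ∂π_i/∂q_i = 0 with rivals' quantities fixed: 351 - 2q_i - Σ_{j≠i} q_j = 0.
With identical firms every q_j equals q_i, so Σ_{j≠i} q_j = 2q_i and 351 = 4q_i, giving q_i = 351/4.
Total output Q = 1053/4, so price P = 472 - 1053/4 = 835/4.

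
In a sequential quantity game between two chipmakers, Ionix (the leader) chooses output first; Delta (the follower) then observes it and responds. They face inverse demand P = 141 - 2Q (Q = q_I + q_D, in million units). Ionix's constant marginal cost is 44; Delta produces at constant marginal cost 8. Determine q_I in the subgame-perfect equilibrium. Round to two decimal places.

Solve by backward induction. Given q_I, the follower Delta maximises π_D = (141 - 2q_I - 2q_D)q_D - 8q_D.
∂π_D/∂q_D = 133 - 2q_I - 4q_D = 0 gives the reaction function q_D = (133 - 2q_I)/4.
The leader anticipates this reaction. Substituting into P = 141 - 2Q gives P = 149/2 - q_I, so π_I = (149/2 - q_I)q_I - 44q_I.
Leader FOC: 61/2 - 2q_I = 0, so q_I = 61/4.
Then q_D = (133 - 2·(61/4))/4 = 205/8.

15.25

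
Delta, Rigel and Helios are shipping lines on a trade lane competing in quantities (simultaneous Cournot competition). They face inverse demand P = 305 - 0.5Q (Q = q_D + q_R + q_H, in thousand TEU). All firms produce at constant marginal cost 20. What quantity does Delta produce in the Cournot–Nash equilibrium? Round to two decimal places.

142.50

A representative firm's profit is π_i = q_i(305 - 0.5Q) - 20q_i.
Setting ∂π_i/∂q_i = 0 with rivals' quantities fixed: 285 - q_i - (1/2)·Σ_{j≠i} q_j = 0.
With identical firms every q_j equals q_i, so Σ_{j≠i} q_j = 2q_i and 285 = 2q_i, giving q_i = 285/2.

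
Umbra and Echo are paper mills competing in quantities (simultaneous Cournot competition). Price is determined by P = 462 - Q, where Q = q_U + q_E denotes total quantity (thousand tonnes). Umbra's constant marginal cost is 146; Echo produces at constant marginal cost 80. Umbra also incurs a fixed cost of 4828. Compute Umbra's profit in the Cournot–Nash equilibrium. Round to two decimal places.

Umbra's profit: π_U = (462 - Q)q_U - (146q_U). Setting ∂π_U/∂q_U = 0: 316 - 2q_U - (q_E) = 0.
Echo's first-order condition: 382 - 2q_E - (q_U) = 0.
Best responses: q_U = (316 - q_E)/2, q_E = (382 - q_U)/2.
Substituting one into the other gives q_U = 250/3 and q_E = 448/3.
Price P = 462 - 698/3 = 688/3.
Umbra's profit: (688/3 - 146)·(250/3) - 4828 = 2116.4444.

2116.44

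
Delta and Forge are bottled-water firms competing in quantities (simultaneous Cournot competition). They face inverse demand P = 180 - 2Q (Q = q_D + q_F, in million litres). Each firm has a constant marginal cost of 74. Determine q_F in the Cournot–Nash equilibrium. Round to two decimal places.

A representative firm's profit is π_i = q_i(180 - 2Q) - 74q_i.
First-order condition (treating rivals' output as given): 106 - 4q_i - 2q_j = 0.
By symmetry each firm produces the same amount; substituting q_j = q_i yields q_i = 106/6 = 53/3.

17.67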